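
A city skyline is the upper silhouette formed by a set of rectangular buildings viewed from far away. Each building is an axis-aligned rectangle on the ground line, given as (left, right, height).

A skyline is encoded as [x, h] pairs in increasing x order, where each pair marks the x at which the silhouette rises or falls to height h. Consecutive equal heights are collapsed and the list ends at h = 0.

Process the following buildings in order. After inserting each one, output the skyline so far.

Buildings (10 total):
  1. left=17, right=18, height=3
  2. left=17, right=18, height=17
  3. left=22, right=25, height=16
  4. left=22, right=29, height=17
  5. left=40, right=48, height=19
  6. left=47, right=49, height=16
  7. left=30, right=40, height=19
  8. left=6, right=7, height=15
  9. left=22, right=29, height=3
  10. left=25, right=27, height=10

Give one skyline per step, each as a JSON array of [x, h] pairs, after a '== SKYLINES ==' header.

== SKYLINES ==
[[17,3],[18,0]]
[[17,17],[18,0]]
[[17,17],[18,0],[22,16],[25,0]]
[[17,17],[18,0],[22,17],[29,0]]
[[17,17],[18,0],[22,17],[29,0],[40,19],[48,0]]
[[17,17],[18,0],[22,17],[29,0],[40,19],[48,16],[49,0]]
[[17,17],[18,0],[22,17],[29,0],[30,19],[48,16],[49,0]]
[[6,15],[7,0],[17,17],[18,0],[22,17],[29,0],[30,19],[48,16],[49,0]]
[[6,15],[7,0],[17,17],[18,0],[22,17],[29,0],[30,19],[48,16],[49,0]]
[[6,15],[7,0],[17,17],[18,0],[22,17],[29,0],[30,19],[48,16],[49,0]]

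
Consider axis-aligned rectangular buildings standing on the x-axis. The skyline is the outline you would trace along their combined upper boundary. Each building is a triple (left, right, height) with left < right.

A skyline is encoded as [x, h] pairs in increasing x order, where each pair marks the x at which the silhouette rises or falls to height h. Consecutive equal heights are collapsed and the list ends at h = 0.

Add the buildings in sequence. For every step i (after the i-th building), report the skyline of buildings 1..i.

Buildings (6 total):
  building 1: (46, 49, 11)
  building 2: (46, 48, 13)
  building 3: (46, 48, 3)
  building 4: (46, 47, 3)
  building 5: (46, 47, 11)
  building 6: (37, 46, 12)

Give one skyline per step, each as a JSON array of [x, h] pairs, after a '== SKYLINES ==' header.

== SKYLINES ==
[[46,11],[49,0]]
[[46,13],[48,11],[49,0]]
[[46,13],[48,11],[49,0]]
[[46,13],[48,11],[49,0]]
[[46,13],[48,11],[49,0]]
[[37,12],[46,13],[48,11],[49,0]]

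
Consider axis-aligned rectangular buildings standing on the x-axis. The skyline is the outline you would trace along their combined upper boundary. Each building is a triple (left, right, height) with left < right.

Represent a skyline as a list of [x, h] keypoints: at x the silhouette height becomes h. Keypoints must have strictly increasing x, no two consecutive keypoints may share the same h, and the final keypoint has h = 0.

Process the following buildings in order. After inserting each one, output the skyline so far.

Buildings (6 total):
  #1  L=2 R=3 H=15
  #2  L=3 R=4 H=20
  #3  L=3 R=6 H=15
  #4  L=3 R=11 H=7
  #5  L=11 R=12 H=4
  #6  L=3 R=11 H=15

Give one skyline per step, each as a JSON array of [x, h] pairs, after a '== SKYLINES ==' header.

== SKYLINES ==
[[2,15],[3,0]]
[[2,15],[3,20],[4,0]]
[[2,15],[3,20],[4,15],[6,0]]
[[2,15],[3,20],[4,15],[6,7],[11,0]]
[[2,15],[3,20],[4,15],[6,7],[11,4],[12,0]]
[[2,15],[3,20],[4,15],[11,4],[12,0]]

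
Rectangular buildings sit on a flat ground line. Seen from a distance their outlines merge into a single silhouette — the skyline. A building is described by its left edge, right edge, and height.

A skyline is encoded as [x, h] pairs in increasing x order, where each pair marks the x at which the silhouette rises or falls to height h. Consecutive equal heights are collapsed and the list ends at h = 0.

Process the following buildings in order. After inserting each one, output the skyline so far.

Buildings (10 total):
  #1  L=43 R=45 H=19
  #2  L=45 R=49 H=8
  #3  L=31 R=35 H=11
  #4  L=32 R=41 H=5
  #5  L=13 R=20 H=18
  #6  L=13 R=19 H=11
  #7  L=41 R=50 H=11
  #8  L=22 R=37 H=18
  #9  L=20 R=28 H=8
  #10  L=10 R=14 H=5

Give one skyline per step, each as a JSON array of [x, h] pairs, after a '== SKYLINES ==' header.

== SKYLINES ==
[[43,19],[45,0]]
[[43,19],[45,8],[49,0]]
[[31,11],[35,0],[43,19],[45,8],[49,0]]
[[31,11],[35,5],[41,0],[43,19],[45,8],[49,0]]
[[13,18],[20,0],[31,11],[35,5],[41,0],[43,19],[45,8],[49,0]]
[[13,18],[20,0],[31,11],[35,5],[41,0],[43,19],[45,8],[49,0]]
[[13,18],[20,0],[31,11],[35,5],[41,11],[43,19],[45,11],[50,0]]
[[13,18],[20,0],[22,18],[37,5],[41,11],[43,19],[45,11],[50,0]]
[[13,18],[20,8],[22,18],[37,5],[41,11],[43,19],[45,11],[50,0]]
[[10,5],[13,18],[20,8],[22,18],[37,5],[41,11],[43,19],[45,11],[50,0]]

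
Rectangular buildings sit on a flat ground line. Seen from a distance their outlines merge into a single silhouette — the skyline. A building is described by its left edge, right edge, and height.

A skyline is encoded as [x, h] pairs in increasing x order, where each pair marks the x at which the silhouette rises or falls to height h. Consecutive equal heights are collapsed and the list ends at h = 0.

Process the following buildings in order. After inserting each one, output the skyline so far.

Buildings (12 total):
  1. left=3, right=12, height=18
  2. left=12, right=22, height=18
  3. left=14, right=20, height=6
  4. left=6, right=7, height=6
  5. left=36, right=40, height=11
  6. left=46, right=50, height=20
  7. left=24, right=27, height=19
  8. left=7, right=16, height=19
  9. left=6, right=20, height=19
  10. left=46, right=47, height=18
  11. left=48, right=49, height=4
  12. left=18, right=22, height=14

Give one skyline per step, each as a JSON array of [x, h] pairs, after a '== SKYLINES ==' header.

== SKYLINES ==
[[3,18],[12,0]]
[[3,18],[22,0]]
[[3,18],[22,0]]
[[3,18],[22,0]]
[[3,18],[22,0],[36,11],[40,0]]
[[3,18],[22,0],[36,11],[40,0],[46,20],[50,0]]
[[3,18],[22,0],[24,19],[27,0],[36,11],[40,0],[46,20],[50,0]]
[[3,18],[7,19],[16,18],[22,0],[24,19],[27,0],[36,11],[40,0],[46,20],[50,0]]
[[3,18],[6,19],[20,18],[22,0],[24,19],[27,0],[36,11],[40,0],[46,20],[50,0]]
[[3,18],[6,19],[20,18],[22,0],[24,19],[27,0],[36,11],[40,0],[46,20],[50,0]]
[[3,18],[6,19],[20,18],[22,0],[24,19],[27,0],[36,11],[40,0],[46,20],[50,0]]
[[3,18],[6,19],[20,18],[22,0],[24,19],[27,0],[36,11],[40,0],[46,20],[50,0]]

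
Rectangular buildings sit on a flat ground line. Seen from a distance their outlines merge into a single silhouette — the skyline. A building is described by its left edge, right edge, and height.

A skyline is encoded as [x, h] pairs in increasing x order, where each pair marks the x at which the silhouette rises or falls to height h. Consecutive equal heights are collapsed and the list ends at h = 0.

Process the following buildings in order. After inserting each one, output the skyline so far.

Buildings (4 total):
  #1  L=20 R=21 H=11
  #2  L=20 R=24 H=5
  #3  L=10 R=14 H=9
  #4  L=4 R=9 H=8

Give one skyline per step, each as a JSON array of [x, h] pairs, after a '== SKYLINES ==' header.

== SKYLINES ==
[[20,11],[21,0]]
[[20,11],[21,5],[24,0]]
[[10,9],[14,0],[20,11],[21,5],[24,0]]
[[4,8],[9,0],[10,9],[14,0],[20,11],[21,5],[24,0]]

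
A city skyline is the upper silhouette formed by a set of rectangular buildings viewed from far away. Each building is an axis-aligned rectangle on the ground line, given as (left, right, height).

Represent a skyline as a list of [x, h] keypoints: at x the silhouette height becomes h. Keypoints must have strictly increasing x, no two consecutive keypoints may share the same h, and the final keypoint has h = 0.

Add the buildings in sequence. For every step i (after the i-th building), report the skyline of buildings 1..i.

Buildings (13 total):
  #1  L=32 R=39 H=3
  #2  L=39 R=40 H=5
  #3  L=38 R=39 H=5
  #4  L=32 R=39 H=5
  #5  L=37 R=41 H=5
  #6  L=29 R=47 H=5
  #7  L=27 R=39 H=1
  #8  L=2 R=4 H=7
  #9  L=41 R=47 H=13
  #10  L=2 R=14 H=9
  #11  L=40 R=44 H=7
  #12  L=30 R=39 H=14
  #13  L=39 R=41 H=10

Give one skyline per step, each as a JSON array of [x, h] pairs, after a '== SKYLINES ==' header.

== SKYLINES ==
[[32,3],[39,0]]
[[32,3],[39,5],[40,0]]
[[32,3],[38,5],[40,0]]
[[32,5],[40,0]]
[[32,5],[41,0]]
[[29,5],[47,0]]
[[27,1],[29,5],[47,0]]
[[2,7],[4,0],[27,1],[29,5],[47,0]]
[[2,7],[4,0],[27,1],[29,5],[41,13],[47,0]]
[[2,9],[14,0],[27,1],[29,5],[41,13],[47,0]]
[[2,9],[14,0],[27,1],[29,5],[40,7],[41,13],[47,0]]
[[2,9],[14,0],[27,1],[29,5],[30,14],[39,5],[40,7],[41,13],[47,0]]
[[2,9],[14,0],[27,1],[29,5],[30,14],[39,10],[41,13],[47,0]]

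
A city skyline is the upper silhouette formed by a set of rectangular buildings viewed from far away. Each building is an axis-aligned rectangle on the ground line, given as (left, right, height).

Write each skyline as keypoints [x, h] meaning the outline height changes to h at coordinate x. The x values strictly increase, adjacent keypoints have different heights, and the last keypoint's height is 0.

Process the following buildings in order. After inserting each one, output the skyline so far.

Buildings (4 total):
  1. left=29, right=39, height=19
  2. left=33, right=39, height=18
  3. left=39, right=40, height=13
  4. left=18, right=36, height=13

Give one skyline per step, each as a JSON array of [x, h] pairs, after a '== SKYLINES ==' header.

== SKYLINES ==
[[29,19],[39,0]]
[[29,19],[39,0]]
[[29,19],[39,13],[40,0]]
[[18,13],[29,19],[39,13],[40,0]]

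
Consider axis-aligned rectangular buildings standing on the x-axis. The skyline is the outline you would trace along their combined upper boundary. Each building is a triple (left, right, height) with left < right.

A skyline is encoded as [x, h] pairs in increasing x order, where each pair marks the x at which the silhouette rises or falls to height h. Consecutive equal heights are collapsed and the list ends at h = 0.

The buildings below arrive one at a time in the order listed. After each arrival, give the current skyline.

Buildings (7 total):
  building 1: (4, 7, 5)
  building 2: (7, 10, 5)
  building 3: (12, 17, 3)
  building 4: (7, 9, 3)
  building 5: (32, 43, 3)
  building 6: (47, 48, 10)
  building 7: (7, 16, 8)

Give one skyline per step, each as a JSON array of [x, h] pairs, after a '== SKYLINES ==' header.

== SKYLINES ==
[[4,5],[7,0]]
[[4,5],[10,0]]
[[4,5],[10,0],[12,3],[17,0]]
[[4,5],[10,0],[12,3],[17,0]]
[[4,5],[10,0],[12,3],[17,0],[32,3],[43,0]]
[[4,5],[10,0],[12,3],[17,0],[32,3],[43,0],[47,10],[48,0]]
[[4,5],[7,8],[16,3],[17,0],[32,3],[43,0],[47,10],[48,0]]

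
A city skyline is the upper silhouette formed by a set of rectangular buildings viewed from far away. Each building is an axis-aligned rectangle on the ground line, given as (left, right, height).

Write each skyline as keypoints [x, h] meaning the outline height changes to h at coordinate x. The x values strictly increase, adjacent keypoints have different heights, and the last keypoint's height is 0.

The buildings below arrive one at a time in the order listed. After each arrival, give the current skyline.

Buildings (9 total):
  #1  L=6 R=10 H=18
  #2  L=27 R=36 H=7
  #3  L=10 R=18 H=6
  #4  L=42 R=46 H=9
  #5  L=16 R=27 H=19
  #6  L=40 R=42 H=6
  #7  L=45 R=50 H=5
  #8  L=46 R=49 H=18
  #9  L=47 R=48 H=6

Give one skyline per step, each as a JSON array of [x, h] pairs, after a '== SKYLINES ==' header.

== SKYLINES ==
[[6,18],[10,0]]
[[6,18],[10,0],[27,7],[36,0]]
[[6,18],[10,6],[18,0],[27,7],[36,0]]
[[6,18],[10,6],[18,0],[27,7],[36,0],[42,9],[46,0]]
[[6,18],[10,6],[16,19],[27,7],[36,0],[42,9],[46,0]]
[[6,18],[10,6],[16,19],[27,7],[36,0],[40,6],[42,9],[46,0]]
[[6,18],[10,6],[16,19],[27,7],[36,0],[40,6],[42,9],[46,5],[50,0]]
[[6,18],[10,6],[16,19],[27,7],[36,0],[40,6],[42,9],[46,18],[49,5],[50,0]]
[[6,18],[10,6],[16,19],[27,7],[36,0],[40,6],[42,9],[46,18],[49,5],[50,0]]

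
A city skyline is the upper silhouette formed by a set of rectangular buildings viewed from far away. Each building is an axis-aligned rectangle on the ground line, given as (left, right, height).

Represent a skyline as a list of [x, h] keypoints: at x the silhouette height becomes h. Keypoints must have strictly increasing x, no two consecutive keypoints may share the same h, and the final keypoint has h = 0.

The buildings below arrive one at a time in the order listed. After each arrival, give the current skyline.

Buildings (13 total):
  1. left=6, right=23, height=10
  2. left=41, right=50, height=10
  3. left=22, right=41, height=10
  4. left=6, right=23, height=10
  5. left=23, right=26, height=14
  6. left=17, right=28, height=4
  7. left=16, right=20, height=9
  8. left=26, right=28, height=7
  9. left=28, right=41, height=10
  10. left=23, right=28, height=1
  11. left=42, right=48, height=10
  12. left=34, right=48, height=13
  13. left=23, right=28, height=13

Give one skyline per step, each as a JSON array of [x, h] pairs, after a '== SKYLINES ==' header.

== SKYLINES ==
[[6,10],[23,0]]
[[6,10],[23,0],[41,10],[50,0]]
[[6,10],[50,0]]
[[6,10],[50,0]]
[[6,10],[23,14],[26,10],[50,0]]
[[6,10],[23,14],[26,10],[50,0]]
[[6,10],[23,14],[26,10],[50,0]]
[[6,10],[23,14],[26,10],[50,0]]
[[6,10],[23,14],[26,10],[50,0]]
[[6,10],[23,14],[26,10],[50,0]]
[[6,10],[23,14],[26,10],[50,0]]
[[6,10],[23,14],[26,10],[34,13],[48,10],[50,0]]
[[6,10],[23,14],[26,13],[28,10],[34,13],[48,10],[50,0]]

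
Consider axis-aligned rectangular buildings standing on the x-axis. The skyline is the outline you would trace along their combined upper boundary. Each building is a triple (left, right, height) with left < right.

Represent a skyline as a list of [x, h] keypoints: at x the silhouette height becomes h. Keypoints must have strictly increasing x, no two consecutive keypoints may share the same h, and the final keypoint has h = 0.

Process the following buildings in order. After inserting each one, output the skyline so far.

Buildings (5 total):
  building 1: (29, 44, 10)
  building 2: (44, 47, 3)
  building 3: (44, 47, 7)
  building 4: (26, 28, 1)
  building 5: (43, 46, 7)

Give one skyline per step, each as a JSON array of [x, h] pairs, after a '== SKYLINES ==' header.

== SKYLINES ==
[[29,10],[44,0]]
[[29,10],[44,3],[47,0]]
[[29,10],[44,7],[47,0]]
[[26,1],[28,0],[29,10],[44,7],[47,0]]
[[26,1],[28,0],[29,10],[44,7],[47,0]]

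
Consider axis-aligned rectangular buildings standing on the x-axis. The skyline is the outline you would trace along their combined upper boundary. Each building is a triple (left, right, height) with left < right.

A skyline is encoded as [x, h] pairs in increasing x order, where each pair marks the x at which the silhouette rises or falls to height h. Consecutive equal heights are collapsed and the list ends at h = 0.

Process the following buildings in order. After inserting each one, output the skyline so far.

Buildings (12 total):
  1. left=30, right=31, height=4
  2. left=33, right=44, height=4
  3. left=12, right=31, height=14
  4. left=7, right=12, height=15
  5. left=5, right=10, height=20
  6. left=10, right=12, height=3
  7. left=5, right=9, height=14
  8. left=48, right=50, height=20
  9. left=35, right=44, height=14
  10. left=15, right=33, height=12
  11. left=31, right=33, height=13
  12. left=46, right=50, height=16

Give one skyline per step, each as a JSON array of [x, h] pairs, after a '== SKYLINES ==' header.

== SKYLINES ==
[[30,4],[31,0]]
[[30,4],[31,0],[33,4],[44,0]]
[[12,14],[31,0],[33,4],[44,0]]
[[7,15],[12,14],[31,0],[33,4],[44,0]]
[[5,20],[10,15],[12,14],[31,0],[33,4],[44,0]]
[[5,20],[10,15],[12,14],[31,0],[33,4],[44,0]]
[[5,20],[10,15],[12,14],[31,0],[33,4],[44,0]]
[[5,20],[10,15],[12,14],[31,0],[33,4],[44,0],[48,20],[50,0]]
[[5,20],[10,15],[12,14],[31,0],[33,4],[35,14],[44,0],[48,20],[50,0]]
[[5,20],[10,15],[12,14],[31,12],[33,4],[35,14],[44,0],[48,20],[50,0]]
[[5,20],[10,15],[12,14],[31,13],[33,4],[35,14],[44,0],[48,20],[50,0]]
[[5,20],[10,15],[12,14],[31,13],[33,4],[35,14],[44,0],[46,16],[48,20],[50,0]]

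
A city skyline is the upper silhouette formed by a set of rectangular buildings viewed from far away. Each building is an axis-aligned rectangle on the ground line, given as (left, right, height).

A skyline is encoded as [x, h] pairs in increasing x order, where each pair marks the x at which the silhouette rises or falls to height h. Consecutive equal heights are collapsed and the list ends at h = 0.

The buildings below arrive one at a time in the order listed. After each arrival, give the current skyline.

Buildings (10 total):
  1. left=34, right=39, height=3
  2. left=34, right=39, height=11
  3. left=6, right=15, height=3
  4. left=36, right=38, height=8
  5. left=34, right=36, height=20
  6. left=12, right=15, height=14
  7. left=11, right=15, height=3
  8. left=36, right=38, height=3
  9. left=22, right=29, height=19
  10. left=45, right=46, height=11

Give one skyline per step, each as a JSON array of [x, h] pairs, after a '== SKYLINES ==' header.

== SKYLINES ==
[[34,3],[39,0]]
[[34,11],[39,0]]
[[6,3],[15,0],[34,11],[39,0]]
[[6,3],[15,0],[34,11],[39,0]]
[[6,3],[15,0],[34,20],[36,11],[39,0]]
[[6,3],[12,14],[15,0],[34,20],[36,11],[39,0]]
[[6,3],[12,14],[15,0],[34,20],[36,11],[39,0]]
[[6,3],[12,14],[15,0],[34,20],[36,11],[39,0]]
[[6,3],[12,14],[15,0],[22,19],[29,0],[34,20],[36,11],[39,0]]
[[6,3],[12,14],[15,0],[22,19],[29,0],[34,20],[36,11],[39,0],[45,11],[46,0]]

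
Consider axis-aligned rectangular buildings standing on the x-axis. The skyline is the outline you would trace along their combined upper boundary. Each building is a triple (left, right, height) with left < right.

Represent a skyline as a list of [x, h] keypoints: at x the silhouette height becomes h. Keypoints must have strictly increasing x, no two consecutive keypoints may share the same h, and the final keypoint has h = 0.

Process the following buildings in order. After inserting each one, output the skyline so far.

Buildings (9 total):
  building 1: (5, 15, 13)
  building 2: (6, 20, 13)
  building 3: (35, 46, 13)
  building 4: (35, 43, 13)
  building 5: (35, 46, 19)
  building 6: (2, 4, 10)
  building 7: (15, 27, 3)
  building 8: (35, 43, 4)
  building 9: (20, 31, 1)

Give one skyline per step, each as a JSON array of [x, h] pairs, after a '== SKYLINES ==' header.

== SKYLINES ==
[[5,13],[15,0]]
[[5,13],[20,0]]
[[5,13],[20,0],[35,13],[46,0]]
[[5,13],[20,0],[35,13],[46,0]]
[[5,13],[20,0],[35,19],[46,0]]
[[2,10],[4,0],[5,13],[20,0],[35,19],[46,0]]
[[2,10],[4,0],[5,13],[20,3],[27,0],[35,19],[46,0]]
[[2,10],[4,0],[5,13],[20,3],[27,0],[35,19],[46,0]]
[[2,10],[4,0],[5,13],[20,3],[27,1],[31,0],[35,19],[46,0]]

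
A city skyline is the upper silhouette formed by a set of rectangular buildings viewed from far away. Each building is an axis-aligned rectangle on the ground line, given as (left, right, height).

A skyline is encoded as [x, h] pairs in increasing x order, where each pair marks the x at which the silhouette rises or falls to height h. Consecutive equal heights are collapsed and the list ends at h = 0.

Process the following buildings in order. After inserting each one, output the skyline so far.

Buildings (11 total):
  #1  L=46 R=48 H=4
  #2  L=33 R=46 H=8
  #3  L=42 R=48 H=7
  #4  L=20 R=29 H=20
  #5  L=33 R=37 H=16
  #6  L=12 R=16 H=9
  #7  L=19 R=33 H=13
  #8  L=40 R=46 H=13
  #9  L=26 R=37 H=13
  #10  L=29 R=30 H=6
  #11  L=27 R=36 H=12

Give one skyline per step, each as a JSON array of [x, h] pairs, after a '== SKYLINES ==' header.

== SKYLINES ==
[[46,4],[48,0]]
[[33,8],[46,4],[48,0]]
[[33,8],[46,7],[48,0]]
[[20,20],[29,0],[33,8],[46,7],[48,0]]
[[20,20],[29,0],[33,16],[37,8],[46,7],[48,0]]
[[12,9],[16,0],[20,20],[29,0],[33,16],[37,8],[46,7],[48,0]]
[[12,9],[16,0],[19,13],[20,20],[29,13],[33,16],[37,8],[46,7],[48,0]]
[[12,9],[16,0],[19,13],[20,20],[29,13],[33,16],[37,8],[40,13],[46,7],[48,0]]
[[12,9],[16,0],[19,13],[20,20],[29,13],[33,16],[37,8],[40,13],[46,7],[48,0]]
[[12,9],[16,0],[19,13],[20,20],[29,13],[33,16],[37,8],[40,13],[46,7],[48,0]]
[[12,9],[16,0],[19,13],[20,20],[29,13],[33,16],[37,8],[40,13],[46,7],[48,0]]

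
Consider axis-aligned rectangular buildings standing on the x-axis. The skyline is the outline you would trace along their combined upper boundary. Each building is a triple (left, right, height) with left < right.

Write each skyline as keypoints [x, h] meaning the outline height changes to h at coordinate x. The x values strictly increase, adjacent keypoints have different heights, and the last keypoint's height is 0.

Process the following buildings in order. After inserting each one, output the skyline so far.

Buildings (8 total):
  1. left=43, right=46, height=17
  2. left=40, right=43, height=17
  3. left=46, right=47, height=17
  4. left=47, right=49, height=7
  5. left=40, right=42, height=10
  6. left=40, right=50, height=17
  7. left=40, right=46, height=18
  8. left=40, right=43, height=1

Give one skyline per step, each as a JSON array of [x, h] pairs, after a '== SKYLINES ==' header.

== SKYLINES ==
[[43,17],[46,0]]
[[40,17],[46,0]]
[[40,17],[47,0]]
[[40,17],[47,7],[49,0]]
[[40,17],[47,7],[49,0]]
[[40,17],[50,0]]
[[40,18],[46,17],[50,0]]
[[40,18],[46,17],[50,0]]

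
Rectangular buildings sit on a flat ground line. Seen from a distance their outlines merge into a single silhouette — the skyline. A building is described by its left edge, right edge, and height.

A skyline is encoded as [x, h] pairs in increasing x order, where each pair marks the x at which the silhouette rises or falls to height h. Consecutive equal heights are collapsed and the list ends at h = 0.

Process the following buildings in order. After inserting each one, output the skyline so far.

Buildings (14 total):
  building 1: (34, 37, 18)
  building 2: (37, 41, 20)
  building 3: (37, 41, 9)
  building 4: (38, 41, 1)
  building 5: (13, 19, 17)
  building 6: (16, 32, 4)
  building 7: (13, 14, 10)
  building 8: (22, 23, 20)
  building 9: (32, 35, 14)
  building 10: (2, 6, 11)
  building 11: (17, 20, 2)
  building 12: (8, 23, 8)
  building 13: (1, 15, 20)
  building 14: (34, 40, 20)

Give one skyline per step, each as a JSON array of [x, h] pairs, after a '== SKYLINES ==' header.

== SKYLINES ==
[[34,18],[37,0]]
[[34,18],[37,20],[41,0]]
[[34,18],[37,20],[41,0]]
[[34,18],[37,20],[41,0]]
[[13,17],[19,0],[34,18],[37,20],[41,0]]
[[13,17],[19,4],[32,0],[34,18],[37,20],[41,0]]
[[13,17],[19,4],[32,0],[34,18],[37,20],[41,0]]
[[13,17],[19,4],[22,20],[23,4],[32,0],[34,18],[37,20],[41,0]]
[[13,17],[19,4],[22,20],[23,4],[32,14],[34,18],[37,20],[41,0]]
[[2,11],[6,0],[13,17],[19,4],[22,20],[23,4],[32,14],[34,18],[37,20],[41,0]]
[[2,11],[6,0],[13,17],[19,4],[22,20],[23,4],[32,14],[34,18],[37,20],[41,0]]
[[2,11],[6,0],[8,8],[13,17],[19,8],[22,20],[23,4],[32,14],[34,18],[37,20],[41,0]]
[[1,20],[15,17],[19,8],[22,20],[23,4],[32,14],[34,18],[37,20],[41,0]]
[[1,20],[15,17],[19,8],[22,20],[23,4],[32,14],[34,20],[41,0]]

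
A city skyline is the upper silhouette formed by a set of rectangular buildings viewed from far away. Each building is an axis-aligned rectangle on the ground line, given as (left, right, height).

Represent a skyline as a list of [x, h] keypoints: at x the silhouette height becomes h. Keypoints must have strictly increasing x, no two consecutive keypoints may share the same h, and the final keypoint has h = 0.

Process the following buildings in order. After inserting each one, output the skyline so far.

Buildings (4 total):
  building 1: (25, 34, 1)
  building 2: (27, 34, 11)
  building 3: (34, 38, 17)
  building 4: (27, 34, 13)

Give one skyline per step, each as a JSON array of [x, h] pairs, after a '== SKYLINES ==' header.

== SKYLINES ==
[[25,1],[34,0]]
[[25,1],[27,11],[34,0]]
[[25,1],[27,11],[34,17],[38,0]]
[[25,1],[27,13],[34,17],[38,0]]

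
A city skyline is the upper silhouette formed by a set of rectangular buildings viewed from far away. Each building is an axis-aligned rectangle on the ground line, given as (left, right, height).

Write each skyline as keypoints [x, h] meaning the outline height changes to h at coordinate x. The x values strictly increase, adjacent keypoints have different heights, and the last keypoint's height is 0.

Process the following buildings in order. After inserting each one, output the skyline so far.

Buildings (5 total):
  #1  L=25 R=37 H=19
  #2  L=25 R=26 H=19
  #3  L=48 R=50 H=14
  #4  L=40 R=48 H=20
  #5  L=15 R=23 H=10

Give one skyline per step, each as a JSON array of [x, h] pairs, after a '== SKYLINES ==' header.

== SKYLINES ==
[[25,19],[37,0]]
[[25,19],[37,0]]
[[25,19],[37,0],[48,14],[50,0]]
[[25,19],[37,0],[40,20],[48,14],[50,0]]
[[15,10],[23,0],[25,19],[37,0],[40,20],[48,14],[50,0]]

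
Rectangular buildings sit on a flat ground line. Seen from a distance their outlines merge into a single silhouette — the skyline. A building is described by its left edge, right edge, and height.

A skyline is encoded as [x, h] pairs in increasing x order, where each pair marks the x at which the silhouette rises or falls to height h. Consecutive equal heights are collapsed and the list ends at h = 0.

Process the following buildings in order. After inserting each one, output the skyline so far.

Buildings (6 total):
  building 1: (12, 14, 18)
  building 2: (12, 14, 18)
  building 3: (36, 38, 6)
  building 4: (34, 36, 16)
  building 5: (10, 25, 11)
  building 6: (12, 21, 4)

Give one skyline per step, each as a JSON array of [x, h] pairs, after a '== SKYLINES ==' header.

== SKYLINES ==
[[12,18],[14,0]]
[[12,18],[14,0]]
[[12,18],[14,0],[36,6],[38,0]]
[[12,18],[14,0],[34,16],[36,6],[38,0]]
[[10,11],[12,18],[14,11],[25,0],[34,16],[36,6],[38,0]]
[[10,11],[12,18],[14,11],[25,0],[34,16],[36,6],[38,0]]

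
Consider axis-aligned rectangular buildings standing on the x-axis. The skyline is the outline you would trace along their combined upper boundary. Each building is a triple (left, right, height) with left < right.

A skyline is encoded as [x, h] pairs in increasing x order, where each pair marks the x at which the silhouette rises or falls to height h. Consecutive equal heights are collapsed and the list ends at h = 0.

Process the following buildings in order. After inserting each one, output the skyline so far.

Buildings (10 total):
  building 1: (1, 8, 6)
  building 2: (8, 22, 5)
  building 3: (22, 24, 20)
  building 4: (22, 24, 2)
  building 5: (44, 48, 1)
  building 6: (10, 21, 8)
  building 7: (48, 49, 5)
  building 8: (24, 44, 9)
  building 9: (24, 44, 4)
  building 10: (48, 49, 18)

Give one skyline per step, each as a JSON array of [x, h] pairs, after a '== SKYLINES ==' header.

== SKYLINES ==
[[1,6],[8,0]]
[[1,6],[8,5],[22,0]]
[[1,6],[8,5],[22,20],[24,0]]
[[1,6],[8,5],[22,20],[24,0]]
[[1,6],[8,5],[22,20],[24,0],[44,1],[48,0]]
[[1,6],[8,5],[10,8],[21,5],[22,20],[24,0],[44,1],[48,0]]
[[1,6],[8,5],[10,8],[21,5],[22,20],[24,0],[44,1],[48,5],[49,0]]
[[1,6],[8,5],[10,8],[21,5],[22,20],[24,9],[44,1],[48,5],[49,0]]
[[1,6],[8,5],[10,8],[21,5],[22,20],[24,9],[44,1],[48,5],[49,0]]
[[1,6],[8,5],[10,8],[21,5],[22,20],[24,9],[44,1],[48,18],[49,0]]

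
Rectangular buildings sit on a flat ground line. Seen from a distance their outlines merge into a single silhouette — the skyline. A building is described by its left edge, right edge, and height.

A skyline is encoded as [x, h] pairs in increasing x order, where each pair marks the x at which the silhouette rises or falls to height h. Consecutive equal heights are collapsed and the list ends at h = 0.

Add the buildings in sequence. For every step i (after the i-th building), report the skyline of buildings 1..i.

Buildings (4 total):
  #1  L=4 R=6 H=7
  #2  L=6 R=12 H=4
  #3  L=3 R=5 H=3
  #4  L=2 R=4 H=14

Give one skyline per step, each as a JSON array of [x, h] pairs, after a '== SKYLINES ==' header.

== SKYLINES ==
[[4,7],[6,0]]
[[4,7],[6,4],[12,0]]
[[3,3],[4,7],[6,4],[12,0]]
[[2,14],[4,7],[6,4],[12,0]]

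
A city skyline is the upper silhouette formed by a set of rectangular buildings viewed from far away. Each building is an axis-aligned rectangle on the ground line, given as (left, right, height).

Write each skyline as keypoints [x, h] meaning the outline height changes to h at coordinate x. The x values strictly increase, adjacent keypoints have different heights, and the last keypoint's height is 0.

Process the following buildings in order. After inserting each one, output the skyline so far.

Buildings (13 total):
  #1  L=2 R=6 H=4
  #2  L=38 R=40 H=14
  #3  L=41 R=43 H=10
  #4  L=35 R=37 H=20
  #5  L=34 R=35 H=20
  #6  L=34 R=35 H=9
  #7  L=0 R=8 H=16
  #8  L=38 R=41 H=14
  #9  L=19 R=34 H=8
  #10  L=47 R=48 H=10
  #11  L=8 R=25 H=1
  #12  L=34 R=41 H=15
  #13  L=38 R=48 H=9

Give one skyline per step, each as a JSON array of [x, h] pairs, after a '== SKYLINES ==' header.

== SKYLINES ==
[[2,4],[6,0]]
[[2,4],[6,0],[38,14],[40,0]]
[[2,4],[6,0],[38,14],[40,0],[41,10],[43,0]]
[[2,4],[6,0],[35,20],[37,0],[38,14],[40,0],[41,10],[43,0]]
[[2,4],[6,0],[34,20],[37,0],[38,14],[40,0],[41,10],[43,0]]
[[2,4],[6,0],[34,20],[37,0],[38,14],[40,0],[41,10],[43,0]]
[[0,16],[8,0],[34,20],[37,0],[38,14],[40,0],[41,10],[43,0]]
[[0,16],[8,0],[34,20],[37,0],[38,14],[41,10],[43,0]]
[[0,16],[8,0],[19,8],[34,20],[37,0],[38,14],[41,10],[43,0]]
[[0,16],[8,0],[19,8],[34,20],[37,0],[38,14],[41,10],[43,0],[47,10],[48,0]]
[[0,16],[8,1],[19,8],[34,20],[37,0],[38,14],[41,10],[43,0],[47,10],[48,0]]
[[0,16],[8,1],[19,8],[34,20],[37,15],[41,10],[43,0],[47,10],[48,0]]
[[0,16],[8,1],[19,8],[34,20],[37,15],[41,10],[43,9],[47,10],[48,0]]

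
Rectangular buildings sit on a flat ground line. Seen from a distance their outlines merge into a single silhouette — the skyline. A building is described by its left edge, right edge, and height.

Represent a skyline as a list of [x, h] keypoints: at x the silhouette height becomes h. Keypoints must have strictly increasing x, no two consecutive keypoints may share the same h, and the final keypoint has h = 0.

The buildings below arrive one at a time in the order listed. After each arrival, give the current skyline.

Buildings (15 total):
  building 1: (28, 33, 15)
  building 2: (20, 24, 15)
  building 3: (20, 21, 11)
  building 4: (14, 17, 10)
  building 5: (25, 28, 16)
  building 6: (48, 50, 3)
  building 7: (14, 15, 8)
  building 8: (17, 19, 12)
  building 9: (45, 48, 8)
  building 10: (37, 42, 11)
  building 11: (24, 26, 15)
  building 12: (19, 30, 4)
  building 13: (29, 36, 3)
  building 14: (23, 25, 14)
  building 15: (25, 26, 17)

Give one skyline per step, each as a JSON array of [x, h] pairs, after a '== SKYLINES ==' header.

== SKYLINES ==
[[28,15],[33,0]]
[[20,15],[24,0],[28,15],[33,0]]
[[20,15],[24,0],[28,15],[33,0]]
[[14,10],[17,0],[20,15],[24,0],[28,15],[33,0]]
[[14,10],[17,0],[20,15],[24,0],[25,16],[28,15],[33,0]]
[[14,10],[17,0],[20,15],[24,0],[25,16],[28,15],[33,0],[48,3],[50,0]]
[[14,10],[17,0],[20,15],[24,0],[25,16],[28,15],[33,0],[48,3],[50,0]]
[[14,10],[17,12],[19,0],[20,15],[24,0],[25,16],[28,15],[33,0],[48,3],[50,0]]
[[14,10],[17,12],[19,0],[20,15],[24,0],[25,16],[28,15],[33,0],[45,8],[48,3],[50,0]]
[[14,10],[17,12],[19,0],[20,15],[24,0],[25,16],[28,15],[33,0],[37,11],[42,0],[45,8],[48,3],[50,0]]
[[14,10],[17,12],[19,0],[20,15],[25,16],[28,15],[33,0],[37,11],[42,0],[45,8],[48,3],[50,0]]
[[14,10],[17,12],[19,4],[20,15],[25,16],[28,15],[33,0],[37,11],[42,0],[45,8],[48,3],[50,0]]
[[14,10],[17,12],[19,4],[20,15],[25,16],[28,15],[33,3],[36,0],[37,11],[42,0],[45,8],[48,3],[50,0]]
[[14,10],[17,12],[19,4],[20,15],[25,16],[28,15],[33,3],[36,0],[37,11],[42,0],[45,8],[48,3],[50,0]]
[[14,10],[17,12],[19,4],[20,15],[25,17],[26,16],[28,15],[33,3],[36,0],[37,11],[42,0],[45,8],[48,3],[50,0]]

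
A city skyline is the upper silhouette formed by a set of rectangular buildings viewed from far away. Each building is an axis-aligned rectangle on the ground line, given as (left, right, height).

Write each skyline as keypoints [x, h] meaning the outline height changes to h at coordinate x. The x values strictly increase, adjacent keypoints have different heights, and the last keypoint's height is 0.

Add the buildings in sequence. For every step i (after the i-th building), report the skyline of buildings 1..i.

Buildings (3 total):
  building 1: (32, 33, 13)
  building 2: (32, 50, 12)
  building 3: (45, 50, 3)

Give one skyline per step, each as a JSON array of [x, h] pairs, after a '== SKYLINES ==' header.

== SKYLINES ==
[[32,13],[33,0]]
[[32,13],[33,12],[50,0]]
[[32,13],[33,12],[50,0]]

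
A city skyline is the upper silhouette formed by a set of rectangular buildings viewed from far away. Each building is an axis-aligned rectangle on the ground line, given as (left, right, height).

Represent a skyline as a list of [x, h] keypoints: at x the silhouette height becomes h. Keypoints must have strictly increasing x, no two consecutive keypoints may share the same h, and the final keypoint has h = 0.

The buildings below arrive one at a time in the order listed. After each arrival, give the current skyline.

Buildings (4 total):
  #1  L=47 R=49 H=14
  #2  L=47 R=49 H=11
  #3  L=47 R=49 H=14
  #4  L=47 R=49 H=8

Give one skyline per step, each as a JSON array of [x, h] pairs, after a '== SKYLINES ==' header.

== SKYLINES ==
[[47,14],[49,0]]
[[47,14],[49,0]]
[[47,14],[49,0]]
[[47,14],[49,0]]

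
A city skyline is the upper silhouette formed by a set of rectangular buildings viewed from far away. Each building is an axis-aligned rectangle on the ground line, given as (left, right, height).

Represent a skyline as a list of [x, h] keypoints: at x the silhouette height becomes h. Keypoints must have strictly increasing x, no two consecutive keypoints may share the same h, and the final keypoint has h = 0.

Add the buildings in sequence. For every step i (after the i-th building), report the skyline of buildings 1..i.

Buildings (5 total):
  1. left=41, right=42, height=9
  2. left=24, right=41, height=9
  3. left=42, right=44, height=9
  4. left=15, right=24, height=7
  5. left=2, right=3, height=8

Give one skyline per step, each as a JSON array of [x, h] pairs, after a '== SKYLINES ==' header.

== SKYLINES ==
[[41,9],[42,0]]
[[24,9],[42,0]]
[[24,9],[44,0]]
[[15,7],[24,9],[44,0]]
[[2,8],[3,0],[15,7],[24,9],[44,0]]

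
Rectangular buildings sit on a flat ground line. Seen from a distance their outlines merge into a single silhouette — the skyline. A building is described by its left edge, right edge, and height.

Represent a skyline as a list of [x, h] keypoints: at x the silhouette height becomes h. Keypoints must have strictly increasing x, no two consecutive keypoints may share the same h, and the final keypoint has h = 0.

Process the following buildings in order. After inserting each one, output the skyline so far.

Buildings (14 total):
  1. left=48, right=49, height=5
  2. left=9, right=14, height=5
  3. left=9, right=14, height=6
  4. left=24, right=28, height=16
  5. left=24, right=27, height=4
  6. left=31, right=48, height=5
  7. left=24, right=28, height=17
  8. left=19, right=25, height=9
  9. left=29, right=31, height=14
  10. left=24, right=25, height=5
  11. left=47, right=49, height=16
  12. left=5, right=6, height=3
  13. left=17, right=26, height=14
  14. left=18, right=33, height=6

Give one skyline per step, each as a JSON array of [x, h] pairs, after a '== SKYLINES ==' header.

== SKYLINES ==
[[48,5],[49,0]]
[[9,5],[14,0],[48,5],[49,0]]
[[9,6],[14,0],[48,5],[49,0]]
[[9,6],[14,0],[24,16],[28,0],[48,5],[49,0]]
[[9,6],[14,0],[24,16],[28,0],[48,5],[49,0]]
[[9,6],[14,0],[24,16],[28,0],[31,5],[49,0]]
[[9,6],[14,0],[24,17],[28,0],[31,5],[49,0]]
[[9,6],[14,0],[19,9],[24,17],[28,0],[31,5],[49,0]]
[[9,6],[14,0],[19,9],[24,17],[28,0],[29,14],[31,5],[49,0]]
[[9,6],[14,0],[19,9],[24,17],[28,0],[29,14],[31,5],[49,0]]
[[9,6],[14,0],[19,9],[24,17],[28,0],[29,14],[31,5],[47,16],[49,0]]
[[5,3],[6,0],[9,6],[14,0],[19,9],[24,17],[28,0],[29,14],[31,5],[47,16],[49,0]]
[[5,3],[6,0],[9,6],[14,0],[17,14],[24,17],[28,0],[29,14],[31,5],[47,16],[49,0]]
[[5,3],[6,0],[9,6],[14,0],[17,14],[24,17],[28,6],[29,14],[31,6],[33,5],[47,16],[49,0]]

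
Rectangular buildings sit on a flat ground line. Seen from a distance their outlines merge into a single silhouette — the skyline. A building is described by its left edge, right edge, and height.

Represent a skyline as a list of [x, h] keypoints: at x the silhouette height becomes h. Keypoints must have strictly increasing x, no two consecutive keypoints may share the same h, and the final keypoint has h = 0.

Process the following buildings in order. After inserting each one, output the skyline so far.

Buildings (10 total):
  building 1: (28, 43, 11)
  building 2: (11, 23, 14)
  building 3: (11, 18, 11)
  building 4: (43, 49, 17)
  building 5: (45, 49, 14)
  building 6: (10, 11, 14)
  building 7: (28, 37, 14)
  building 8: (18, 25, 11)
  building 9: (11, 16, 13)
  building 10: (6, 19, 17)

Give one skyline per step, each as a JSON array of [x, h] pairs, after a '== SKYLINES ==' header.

== SKYLINES ==
[[28,11],[43,0]]
[[11,14],[23,0],[28,11],[43,0]]
[[11,14],[23,0],[28,11],[43,0]]
[[11,14],[23,0],[28,11],[43,17],[49,0]]
[[11,14],[23,0],[28,11],[43,17],[49,0]]
[[10,14],[23,0],[28,11],[43,17],[49,0]]
[[10,14],[23,0],[28,14],[37,11],[43,17],[49,0]]
[[10,14],[23,11],[25,0],[28,14],[37,11],[43,17],[49,0]]
[[10,14],[23,11],[25,0],[28,14],[37,11],[43,17],[49,0]]
[[6,17],[19,14],[23,11],[25,0],[28,14],[37,11],[43,17],[49,0]]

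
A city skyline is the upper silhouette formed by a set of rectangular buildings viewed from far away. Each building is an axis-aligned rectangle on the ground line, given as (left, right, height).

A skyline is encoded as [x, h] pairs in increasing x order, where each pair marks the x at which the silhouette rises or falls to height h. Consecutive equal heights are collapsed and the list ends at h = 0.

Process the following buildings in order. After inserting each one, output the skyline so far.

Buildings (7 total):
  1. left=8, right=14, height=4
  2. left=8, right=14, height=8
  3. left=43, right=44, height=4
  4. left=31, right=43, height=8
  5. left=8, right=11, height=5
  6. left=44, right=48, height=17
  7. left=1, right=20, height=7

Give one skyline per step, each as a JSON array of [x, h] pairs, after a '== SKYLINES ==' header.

== SKYLINES ==
[[8,4],[14,0]]
[[8,8],[14,0]]
[[8,8],[14,0],[43,4],[44,0]]
[[8,8],[14,0],[31,8],[43,4],[44,0]]
[[8,8],[14,0],[31,8],[43,4],[44,0]]
[[8,8],[14,0],[31,8],[43,4],[44,17],[48,0]]
[[1,7],[8,8],[14,7],[20,0],[31,8],[43,4],[44,17],[48,0]]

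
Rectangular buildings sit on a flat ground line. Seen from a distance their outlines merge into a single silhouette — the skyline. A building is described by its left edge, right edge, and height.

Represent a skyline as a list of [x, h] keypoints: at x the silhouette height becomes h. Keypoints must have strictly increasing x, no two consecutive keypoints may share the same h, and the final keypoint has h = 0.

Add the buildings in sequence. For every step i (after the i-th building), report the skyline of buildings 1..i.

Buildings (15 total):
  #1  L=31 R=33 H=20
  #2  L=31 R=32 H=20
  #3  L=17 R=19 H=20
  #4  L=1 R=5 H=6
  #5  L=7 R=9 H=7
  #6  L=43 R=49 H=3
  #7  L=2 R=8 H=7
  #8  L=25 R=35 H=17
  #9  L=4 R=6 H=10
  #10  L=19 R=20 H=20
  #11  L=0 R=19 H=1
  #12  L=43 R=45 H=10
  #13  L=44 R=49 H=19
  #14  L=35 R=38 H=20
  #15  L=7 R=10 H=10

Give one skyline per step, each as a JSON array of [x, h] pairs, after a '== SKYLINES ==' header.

== SKYLINES ==
[[31,20],[33,0]]
[[31,20],[33,0]]
[[17,20],[19,0],[31,20],[33,0]]
[[1,6],[5,0],[17,20],[19,0],[31,20],[33,0]]
[[1,6],[5,0],[7,7],[9,0],[17,20],[19,0],[31,20],[33,0]]
[[1,6],[5,0],[7,7],[9,0],[17,20],[19,0],[31,20],[33,0],[43,3],[49,0]]
[[1,6],[2,7],[9,0],[17,20],[19,0],[31,20],[33,0],[43,3],[49,0]]
[[1,6],[2,7],[9,0],[17,20],[19,0],[25,17],[31,20],[33,17],[35,0],[43,3],[49,0]]
[[1,6],[2,7],[4,10],[6,7],[9,0],[17,20],[19,0],[25,17],[31,20],[33,17],[35,0],[43,3],[49,0]]
[[1,6],[2,7],[4,10],[6,7],[9,0],[17,20],[20,0],[25,17],[31,20],[33,17],[35,0],[43,3],[49,0]]
[[0,1],[1,6],[2,7],[4,10],[6,7],[9,1],[17,20],[20,0],[25,17],[31,20],[33,17],[35,0],[43,3],[49,0]]
[[0,1],[1,6],[2,7],[4,10],[6,7],[9,1],[17,20],[20,0],[25,17],[31,20],[33,17],[35,0],[43,10],[45,3],[49,0]]
[[0,1],[1,6],[2,7],[4,10],[6,7],[9,1],[17,20],[20,0],[25,17],[31,20],[33,17],[35,0],[43,10],[44,19],[49,0]]
[[0,1],[1,6],[2,7],[4,10],[6,7],[9,1],[17,20],[20,0],[25,17],[31,20],[33,17],[35,20],[38,0],[43,10],[44,19],[49,0]]
[[0,1],[1,6],[2,7],[4,10],[6,7],[7,10],[10,1],[17,20],[20,0],[25,17],[31,20],[33,17],[35,20],[38,0],[43,10],[44,19],[49,0]]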